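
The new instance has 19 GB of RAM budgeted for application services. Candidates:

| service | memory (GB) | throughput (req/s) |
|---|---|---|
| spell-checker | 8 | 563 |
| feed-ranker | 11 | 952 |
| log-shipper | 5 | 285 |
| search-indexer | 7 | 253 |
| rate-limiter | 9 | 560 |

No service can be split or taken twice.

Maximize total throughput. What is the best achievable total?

Density check — feed-ranker 86.55, spell-checker 70.38, rate-limiter 62.22, log-shipper 57.00 are the best per GB.
Taking spell-checker + feed-ranker: 19 GB used, 1515 in throughput.

1515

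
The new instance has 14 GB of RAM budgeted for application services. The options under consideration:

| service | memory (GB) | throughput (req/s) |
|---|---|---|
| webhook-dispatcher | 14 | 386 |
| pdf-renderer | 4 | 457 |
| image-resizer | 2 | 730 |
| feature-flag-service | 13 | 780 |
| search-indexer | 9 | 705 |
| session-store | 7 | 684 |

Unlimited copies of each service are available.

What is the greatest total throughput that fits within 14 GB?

5110

7×image-resizer uses 14 of the 14 GB and totals 5110.
Nothing else within 14 GB beats 5110.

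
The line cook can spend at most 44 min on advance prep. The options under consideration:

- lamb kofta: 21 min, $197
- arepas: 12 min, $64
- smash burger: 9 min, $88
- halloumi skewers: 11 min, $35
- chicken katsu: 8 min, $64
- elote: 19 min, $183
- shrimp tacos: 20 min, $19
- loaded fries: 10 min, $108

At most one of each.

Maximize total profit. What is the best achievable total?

393

Taking the top-ratio dishes first gives smash burger + elote + loaded fries for 379 (38 min).
Dropping elote frees 19 min; slotting in lamb kofta (21 min) lifts the total to 393 at 40 min.
That's the maximum — no swap from here does better than 393.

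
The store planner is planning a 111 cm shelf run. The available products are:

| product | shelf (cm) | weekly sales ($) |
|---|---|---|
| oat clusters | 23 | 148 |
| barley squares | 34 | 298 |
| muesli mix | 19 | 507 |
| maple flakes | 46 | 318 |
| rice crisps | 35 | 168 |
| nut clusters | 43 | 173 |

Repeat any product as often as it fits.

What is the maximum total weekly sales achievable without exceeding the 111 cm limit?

2535

The ratio ordering already packs tightly: 5×muesli mix, 95 cm, 2535.
No other feasible combination exceeds 2535.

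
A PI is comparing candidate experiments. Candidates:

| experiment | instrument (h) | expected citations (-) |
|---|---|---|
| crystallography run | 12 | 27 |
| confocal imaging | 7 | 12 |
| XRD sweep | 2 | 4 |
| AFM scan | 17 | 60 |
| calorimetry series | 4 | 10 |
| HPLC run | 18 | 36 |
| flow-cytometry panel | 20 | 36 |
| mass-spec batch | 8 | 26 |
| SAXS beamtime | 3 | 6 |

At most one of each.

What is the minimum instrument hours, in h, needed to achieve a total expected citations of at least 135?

Minimise h subject to total expected citations ≥ 135.
Taking crystallography run + confocal imaging + AFM scan + calorimetry series + mass-spec batch gives 135 (≥ 135) for 48 h.
Any bundle with less than 48 h falls short of 135.

48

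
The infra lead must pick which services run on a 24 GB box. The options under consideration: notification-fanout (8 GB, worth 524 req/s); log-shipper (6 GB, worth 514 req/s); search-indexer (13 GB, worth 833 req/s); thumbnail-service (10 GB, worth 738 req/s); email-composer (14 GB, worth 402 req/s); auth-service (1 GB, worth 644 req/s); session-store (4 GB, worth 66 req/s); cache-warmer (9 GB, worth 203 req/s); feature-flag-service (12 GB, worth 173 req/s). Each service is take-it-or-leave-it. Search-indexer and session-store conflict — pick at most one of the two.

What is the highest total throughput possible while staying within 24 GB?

2215

Ranking by ratio (throughput/GB): auth-service 644.00, log-shipper 85.67, thumbnail-service 73.80.
The ratio heuristic lands on log-shipper + thumbnail-service + auth-service + session-store (1962) but leaves 3 GB idle.
Replace log-shipper and session-store with search-indexer: the trade gains 253 net, giving 2215 at 24 GB.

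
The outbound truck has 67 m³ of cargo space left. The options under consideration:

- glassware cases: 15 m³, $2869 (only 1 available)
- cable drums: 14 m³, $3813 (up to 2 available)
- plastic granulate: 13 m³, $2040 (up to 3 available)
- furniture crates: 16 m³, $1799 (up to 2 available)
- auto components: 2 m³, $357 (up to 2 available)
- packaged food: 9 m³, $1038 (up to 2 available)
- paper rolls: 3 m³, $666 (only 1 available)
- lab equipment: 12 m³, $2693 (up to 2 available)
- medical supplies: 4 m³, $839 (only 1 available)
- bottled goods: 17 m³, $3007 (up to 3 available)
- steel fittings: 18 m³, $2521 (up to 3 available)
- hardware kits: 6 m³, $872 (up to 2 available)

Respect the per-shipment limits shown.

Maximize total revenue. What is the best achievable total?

Filling by ratio: 2×cable drums + 2×auto components + paper rolls + 2×lab equipment + medical supplies for 15231, with 4 m³ left unused.
Dropping 2×auto components and paper rolls and medical supplies frees 11 m³; slotting in glassware cases (15 m³) lifts the total to 15881 at 67 m³.

15881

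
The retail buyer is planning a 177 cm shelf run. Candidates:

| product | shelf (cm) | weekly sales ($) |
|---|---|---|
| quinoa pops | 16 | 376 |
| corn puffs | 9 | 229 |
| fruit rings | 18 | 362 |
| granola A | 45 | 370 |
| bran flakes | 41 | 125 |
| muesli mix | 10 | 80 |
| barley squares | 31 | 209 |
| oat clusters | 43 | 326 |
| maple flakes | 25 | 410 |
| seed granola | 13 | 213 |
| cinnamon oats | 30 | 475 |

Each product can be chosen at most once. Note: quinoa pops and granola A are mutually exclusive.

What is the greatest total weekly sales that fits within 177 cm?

2471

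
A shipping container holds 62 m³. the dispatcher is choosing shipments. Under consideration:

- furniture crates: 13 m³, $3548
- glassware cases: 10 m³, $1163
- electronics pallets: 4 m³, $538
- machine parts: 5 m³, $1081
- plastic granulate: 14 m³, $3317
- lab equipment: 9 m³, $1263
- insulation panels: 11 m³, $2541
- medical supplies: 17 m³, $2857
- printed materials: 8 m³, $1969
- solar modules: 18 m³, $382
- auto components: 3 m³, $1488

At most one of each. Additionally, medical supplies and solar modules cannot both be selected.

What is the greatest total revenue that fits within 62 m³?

Ranking by ratio (revenue/m³): auto components 496.00, furniture crates 272.92, printed materials 246.12.
A density-first pass picks furniture crates + electronics pallets + machine parts + plastic granulate + insulation panels + printed materials + auto components — 14482 at 58 m³.
Replace machine parts with lab equipment: the trade gains 182 net, giving 14664 at 62 m³.

14664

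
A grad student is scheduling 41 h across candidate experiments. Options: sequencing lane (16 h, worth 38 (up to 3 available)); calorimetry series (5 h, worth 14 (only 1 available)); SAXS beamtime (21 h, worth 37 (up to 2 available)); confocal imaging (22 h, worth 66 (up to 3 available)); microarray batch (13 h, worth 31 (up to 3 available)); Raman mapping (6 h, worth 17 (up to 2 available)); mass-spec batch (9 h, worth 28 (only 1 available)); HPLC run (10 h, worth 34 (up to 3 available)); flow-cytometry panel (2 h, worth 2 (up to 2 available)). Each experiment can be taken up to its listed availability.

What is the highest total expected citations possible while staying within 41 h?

133

Greedy by ratio would take mass-spec batch + 3×HPLC run + flow-cytometry panel: 41 h used, total 132.
The 11 h tied up in mass-spec batch and flow-cytometry panel is better spent on calorimetry series + Raman mapping — total rises to 133 (41 h).
No other feasible combination exceeds 133.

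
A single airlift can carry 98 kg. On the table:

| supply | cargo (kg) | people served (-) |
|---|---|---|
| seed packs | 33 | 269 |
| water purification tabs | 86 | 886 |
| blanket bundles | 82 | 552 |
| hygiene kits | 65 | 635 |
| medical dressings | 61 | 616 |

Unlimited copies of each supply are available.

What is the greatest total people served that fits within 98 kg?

904

Ranking by ratio (people served/kg): water purification tabs 10.30, medical dressings 10.10, hygiene kits 9.77.
Filling by ratio: water purification tabs for 886, with 12 kg left unused.
The 86 kg tied up in water purification tabs is better spent on seed packs + hygiene kits — total rises to 904 (98 kg).
Every other selection either busts 98 kg or fails to beat 904.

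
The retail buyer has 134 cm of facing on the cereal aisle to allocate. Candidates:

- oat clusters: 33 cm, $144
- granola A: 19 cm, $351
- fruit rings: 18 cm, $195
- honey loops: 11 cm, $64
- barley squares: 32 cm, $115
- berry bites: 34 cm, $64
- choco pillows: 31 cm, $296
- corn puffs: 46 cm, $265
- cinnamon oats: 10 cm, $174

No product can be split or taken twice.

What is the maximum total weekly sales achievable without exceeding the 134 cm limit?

1281

A density-first pass picks oat clusters + granola A + fruit rings + honey loops + choco pillows + cinnamon oats — 1224 at 122 cm.
Dropping oat clusters and honey loops frees 44 cm; slotting in corn puffs (46 cm) lifts the total to 1281 at 124 cm.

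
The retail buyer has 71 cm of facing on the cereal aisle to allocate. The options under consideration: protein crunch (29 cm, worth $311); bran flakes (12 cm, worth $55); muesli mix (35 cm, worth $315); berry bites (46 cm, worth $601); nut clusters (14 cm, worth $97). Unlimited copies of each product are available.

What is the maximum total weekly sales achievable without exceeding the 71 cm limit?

711

Density check — berry bites 13.07, protein crunch 10.72, muesli mix 9.00, nut clusters 6.93 are the best per cm.
Filling by ratio: berry bites + nut clusters for 698, with 11 cm left unused.
Dropping nut clusters frees 14 cm; slotting in 2×bran flakes (24 cm) lifts the total to 711 at 70 cm.
The spare 1 cm is too small for any remaining product, and no exchange beats 711.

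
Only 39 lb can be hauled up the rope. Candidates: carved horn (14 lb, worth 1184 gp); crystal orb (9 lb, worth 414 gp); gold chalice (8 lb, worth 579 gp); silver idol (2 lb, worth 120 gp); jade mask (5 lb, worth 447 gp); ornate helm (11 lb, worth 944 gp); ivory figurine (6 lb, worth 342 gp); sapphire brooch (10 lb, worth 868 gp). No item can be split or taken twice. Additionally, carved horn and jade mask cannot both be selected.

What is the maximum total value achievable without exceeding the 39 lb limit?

3116

Density check — jade mask 89.40, sapphire brooch 86.80, ornate helm 85.82, carved horn 84.57 are the best per lb.
A density-first pass picks gold chalice + silver idol + jade mask + ornate helm + sapphire brooch — 2958 at 36 lb.
The 13 lb tied up in gold chalice and jade mask is better spent on carved horn — total rises to 3116 (37 lb).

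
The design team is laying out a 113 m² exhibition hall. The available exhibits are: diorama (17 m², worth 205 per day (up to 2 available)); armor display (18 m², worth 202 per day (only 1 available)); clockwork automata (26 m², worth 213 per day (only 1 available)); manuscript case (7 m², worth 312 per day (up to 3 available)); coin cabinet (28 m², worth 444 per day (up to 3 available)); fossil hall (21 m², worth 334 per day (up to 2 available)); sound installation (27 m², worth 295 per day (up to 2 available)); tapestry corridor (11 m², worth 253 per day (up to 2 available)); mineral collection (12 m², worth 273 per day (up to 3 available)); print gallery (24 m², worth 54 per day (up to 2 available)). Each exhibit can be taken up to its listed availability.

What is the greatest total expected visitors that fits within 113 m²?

2705

Ranking by ratio (expected visitors/m²): manuscript case 44.57, tapestry corridor 23.00, mineral collection 22.75.
A density-first pass picks 3×manuscript case + fossil hall + 2×tapestry corridor + 3×mineral collection — 2595 at 100 m².
Dropping fossil hall frees 21 m²; slotting in coin cabinet (28 m²) lifts the total to 2705 at 107 m².
Nothing else within 113 m² beats 2705.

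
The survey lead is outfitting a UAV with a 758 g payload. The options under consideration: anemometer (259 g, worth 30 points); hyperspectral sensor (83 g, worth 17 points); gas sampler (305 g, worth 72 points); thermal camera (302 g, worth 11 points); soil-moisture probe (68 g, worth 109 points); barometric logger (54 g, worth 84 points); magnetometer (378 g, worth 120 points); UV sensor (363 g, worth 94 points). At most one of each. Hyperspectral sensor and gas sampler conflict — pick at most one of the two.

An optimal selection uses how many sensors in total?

4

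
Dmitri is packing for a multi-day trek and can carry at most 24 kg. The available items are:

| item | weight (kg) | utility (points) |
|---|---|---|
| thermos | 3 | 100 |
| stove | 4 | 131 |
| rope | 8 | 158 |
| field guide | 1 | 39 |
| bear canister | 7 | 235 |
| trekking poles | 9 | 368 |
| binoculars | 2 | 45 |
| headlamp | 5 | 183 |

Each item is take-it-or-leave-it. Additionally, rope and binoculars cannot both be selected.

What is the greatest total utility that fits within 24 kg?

886

Greedy by ratio would take field guide + bear canister + trekking poles + binoculars + headlamp: 24 kg used, total 870.
Replace field guide and binoculars with thermos: the trade gains 16 net, giving 886 at 24 kg.
That's the maximum — no feasible swap from here does better than 886.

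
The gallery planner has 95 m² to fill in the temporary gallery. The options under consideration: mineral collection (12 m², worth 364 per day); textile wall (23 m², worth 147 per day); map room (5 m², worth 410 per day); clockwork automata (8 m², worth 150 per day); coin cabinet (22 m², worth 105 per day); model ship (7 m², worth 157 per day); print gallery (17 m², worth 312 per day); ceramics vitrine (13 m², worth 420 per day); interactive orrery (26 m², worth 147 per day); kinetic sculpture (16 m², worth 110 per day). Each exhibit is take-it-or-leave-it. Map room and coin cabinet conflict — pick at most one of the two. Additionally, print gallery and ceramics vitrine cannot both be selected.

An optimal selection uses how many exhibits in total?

7

Optimal total is 1795.
One optimal bundle: mineral collection + textile wall + map room + clockwork automata + model ship + ceramics vitrine + interactive orrery (94 m²).
Every optimal selection uses 7 exhibits.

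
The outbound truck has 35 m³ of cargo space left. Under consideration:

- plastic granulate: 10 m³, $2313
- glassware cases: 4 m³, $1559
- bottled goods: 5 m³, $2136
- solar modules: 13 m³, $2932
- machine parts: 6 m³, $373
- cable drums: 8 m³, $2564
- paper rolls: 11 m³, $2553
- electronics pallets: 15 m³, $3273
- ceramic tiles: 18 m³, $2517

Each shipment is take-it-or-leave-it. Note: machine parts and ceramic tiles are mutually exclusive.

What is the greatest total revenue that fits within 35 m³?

9566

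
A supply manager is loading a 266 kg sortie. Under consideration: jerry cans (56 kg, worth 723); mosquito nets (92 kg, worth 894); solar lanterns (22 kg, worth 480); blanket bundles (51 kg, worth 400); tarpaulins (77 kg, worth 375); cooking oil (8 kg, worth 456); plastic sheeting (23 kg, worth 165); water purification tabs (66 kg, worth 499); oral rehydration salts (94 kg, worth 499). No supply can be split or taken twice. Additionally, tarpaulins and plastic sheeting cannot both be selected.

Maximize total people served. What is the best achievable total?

3118

Jerry cans + mosquito nets + solar lanterns + blanket bundles + cooking oil + plastic sheeting uses 252 of the 266 kg and totals 3118.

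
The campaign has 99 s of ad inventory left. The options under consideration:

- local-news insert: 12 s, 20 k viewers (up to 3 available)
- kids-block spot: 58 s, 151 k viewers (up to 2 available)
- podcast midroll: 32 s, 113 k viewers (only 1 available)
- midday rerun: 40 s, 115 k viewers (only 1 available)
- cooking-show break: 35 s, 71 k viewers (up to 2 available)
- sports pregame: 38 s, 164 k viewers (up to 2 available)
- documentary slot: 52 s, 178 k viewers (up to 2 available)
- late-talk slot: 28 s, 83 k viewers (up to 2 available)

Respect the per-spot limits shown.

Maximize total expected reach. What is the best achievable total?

By expected reach per s: sports pregame 4.32, podcast midroll 3.53, documentary slot 3.42 lead.
Taking the top-ratio spots first gives local-news insert + 2×sports pregame for 348 (88 s).
The 50 s tied up in local-news insert and sports pregame is better spent on podcast midroll + late-talk slot — total rises to 360 (98 s).
Every other selection either busts 99 s or exceeds an availability limit or fails to beat 360.

360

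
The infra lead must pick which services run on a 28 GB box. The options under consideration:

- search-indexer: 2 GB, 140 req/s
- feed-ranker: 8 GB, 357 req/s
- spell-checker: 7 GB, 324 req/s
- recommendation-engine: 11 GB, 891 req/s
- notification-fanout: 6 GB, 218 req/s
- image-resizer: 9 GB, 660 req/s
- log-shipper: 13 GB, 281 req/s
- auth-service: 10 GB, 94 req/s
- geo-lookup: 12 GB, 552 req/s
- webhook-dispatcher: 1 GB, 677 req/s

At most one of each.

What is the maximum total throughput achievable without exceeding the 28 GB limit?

2552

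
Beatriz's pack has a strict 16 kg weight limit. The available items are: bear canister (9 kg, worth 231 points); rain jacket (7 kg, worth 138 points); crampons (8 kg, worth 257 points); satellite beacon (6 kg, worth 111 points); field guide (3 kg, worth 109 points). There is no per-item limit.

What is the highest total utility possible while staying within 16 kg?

545

Ranking by ratio (utility/kg): field guide 36.33, crampons 32.12, bear canister 25.67.
Best packing: 5×field guide — 15 kg, 545 total.
No other feasible combination exceeds 545.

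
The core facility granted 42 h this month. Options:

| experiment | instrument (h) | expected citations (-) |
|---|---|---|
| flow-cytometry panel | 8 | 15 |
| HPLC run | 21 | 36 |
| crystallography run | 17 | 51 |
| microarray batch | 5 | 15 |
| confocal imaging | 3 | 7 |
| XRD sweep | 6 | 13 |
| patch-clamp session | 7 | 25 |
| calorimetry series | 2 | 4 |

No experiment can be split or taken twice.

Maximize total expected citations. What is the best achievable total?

A density-first pass picks crystallography run + microarray batch + confocal imaging + XRD sweep + patch-clamp session + calorimetry series — 115 at 40 h.
The 6 h tied up in XRD sweep is better spent on flow-cytometry panel — total rises to 117 (42 h).
The closest alternative, crystallography run + microarray batch + confocal imaging + XRD sweep + patch-clamp session + calorimetry series, reaches only 115.

117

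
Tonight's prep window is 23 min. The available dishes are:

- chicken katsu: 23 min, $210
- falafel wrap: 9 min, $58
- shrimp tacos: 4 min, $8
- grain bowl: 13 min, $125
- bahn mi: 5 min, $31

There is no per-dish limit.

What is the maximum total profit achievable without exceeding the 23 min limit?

210

Filling by ratio: falafel wrap + grain bowl for 183, with 1 min left unused.
The 22 min tied up in falafel wrap and grain bowl is better spent on chicken katsu — total rises to 210 (23 min).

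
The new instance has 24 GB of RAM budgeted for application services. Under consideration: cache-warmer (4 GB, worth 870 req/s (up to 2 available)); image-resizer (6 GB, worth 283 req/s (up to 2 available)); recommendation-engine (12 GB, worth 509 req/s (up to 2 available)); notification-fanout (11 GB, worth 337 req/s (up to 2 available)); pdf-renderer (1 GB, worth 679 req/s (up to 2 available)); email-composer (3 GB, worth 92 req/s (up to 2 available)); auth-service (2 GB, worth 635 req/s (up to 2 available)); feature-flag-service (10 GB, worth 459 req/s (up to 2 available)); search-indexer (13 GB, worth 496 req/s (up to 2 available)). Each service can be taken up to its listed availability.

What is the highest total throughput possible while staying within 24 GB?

4827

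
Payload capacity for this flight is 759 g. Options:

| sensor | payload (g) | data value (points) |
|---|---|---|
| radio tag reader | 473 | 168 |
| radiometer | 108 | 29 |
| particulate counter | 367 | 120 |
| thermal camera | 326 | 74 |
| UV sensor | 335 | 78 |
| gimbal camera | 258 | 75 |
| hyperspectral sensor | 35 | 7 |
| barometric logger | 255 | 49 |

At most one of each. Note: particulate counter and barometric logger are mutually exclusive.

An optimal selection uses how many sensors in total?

2

The maximum data value within 759 g is 243.
One optimal bundle: radio tag reader + gimbal camera (731 g).
All optima have 2 sensors.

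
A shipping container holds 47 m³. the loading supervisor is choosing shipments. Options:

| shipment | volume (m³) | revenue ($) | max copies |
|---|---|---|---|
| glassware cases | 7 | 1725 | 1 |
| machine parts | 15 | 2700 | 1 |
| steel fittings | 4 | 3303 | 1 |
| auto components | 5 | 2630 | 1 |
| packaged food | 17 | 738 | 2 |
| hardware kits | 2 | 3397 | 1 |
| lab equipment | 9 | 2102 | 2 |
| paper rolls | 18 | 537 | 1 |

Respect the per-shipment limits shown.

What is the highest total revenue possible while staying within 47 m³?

16234

Greedy by ratio would take glassware cases + steel fittings + auto components + hardware kits + 2×lab equipment: 36 m³ used, total 15259.
Replace glassware cases with machine parts: the trade gains 975 net, giving 16234 at 44 m³.
Every other selection either busts 47 m³ or exceeds an availability limit or fails to beat 16234.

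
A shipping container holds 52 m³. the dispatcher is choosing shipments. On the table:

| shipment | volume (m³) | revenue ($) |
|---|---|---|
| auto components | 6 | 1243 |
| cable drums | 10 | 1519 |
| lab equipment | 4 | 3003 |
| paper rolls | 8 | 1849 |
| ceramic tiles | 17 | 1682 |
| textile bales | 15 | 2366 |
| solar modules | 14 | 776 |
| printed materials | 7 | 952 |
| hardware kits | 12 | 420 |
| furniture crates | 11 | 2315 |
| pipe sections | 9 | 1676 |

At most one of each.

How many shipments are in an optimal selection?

6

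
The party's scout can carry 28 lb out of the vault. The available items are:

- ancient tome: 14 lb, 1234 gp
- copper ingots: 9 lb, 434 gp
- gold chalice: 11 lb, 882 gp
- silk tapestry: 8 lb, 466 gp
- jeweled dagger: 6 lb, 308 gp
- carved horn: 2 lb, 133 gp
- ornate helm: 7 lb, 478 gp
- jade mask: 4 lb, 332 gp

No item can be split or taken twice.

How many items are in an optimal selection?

Best achievable value is 2249.
ancient tome + gold chalice + carved horn hits 2249 at 27 lb.
All optima have 3 items.

3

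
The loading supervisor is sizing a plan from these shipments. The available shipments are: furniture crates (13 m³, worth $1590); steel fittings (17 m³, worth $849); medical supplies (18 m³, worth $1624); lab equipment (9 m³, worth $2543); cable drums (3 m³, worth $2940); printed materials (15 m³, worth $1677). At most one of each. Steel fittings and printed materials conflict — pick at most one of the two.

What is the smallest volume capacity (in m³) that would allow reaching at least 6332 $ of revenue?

25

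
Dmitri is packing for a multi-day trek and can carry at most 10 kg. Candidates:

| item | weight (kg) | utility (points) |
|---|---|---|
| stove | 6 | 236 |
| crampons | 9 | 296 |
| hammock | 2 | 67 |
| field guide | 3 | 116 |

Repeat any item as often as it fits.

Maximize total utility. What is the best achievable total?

370

Taking the top-ratio items first gives stove + field guide for 352 (9 kg).
Replace field guide with 2×hammock: the trade gains 18 net, giving 370 at 10 kg.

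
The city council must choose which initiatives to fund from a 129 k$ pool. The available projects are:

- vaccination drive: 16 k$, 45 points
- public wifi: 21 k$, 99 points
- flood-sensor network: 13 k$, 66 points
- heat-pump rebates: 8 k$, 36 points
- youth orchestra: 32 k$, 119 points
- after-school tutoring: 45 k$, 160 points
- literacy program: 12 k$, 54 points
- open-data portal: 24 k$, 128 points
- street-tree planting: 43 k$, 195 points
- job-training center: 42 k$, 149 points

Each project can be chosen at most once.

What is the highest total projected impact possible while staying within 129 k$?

Filling by ratio: public wifi + flood-sensor network + heat-pump rebates + literacy program + open-data portal + street-tree planting for 578, with 8 k$ left unused.
The 8 k$ tied up in heat-pump rebates is better spent on vaccination drive — total rises to 587 (129 k$).
The closest alternative, public wifi + flood-sensor network + heat-pump rebates + literacy program + open-data portal + street-tree planting, reaches only 578.

587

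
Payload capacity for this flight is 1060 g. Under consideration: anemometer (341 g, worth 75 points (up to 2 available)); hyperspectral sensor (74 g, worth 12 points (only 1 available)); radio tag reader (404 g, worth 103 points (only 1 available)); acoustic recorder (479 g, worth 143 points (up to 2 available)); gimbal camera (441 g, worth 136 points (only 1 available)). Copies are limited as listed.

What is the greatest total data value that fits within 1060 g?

298

The ratio heuristic lands on hyperspectral sensor + acoustic recorder + gimbal camera (291) but leaves 66 g idle.
The 441 g tied up in gimbal camera is better spent on acoustic recorder — total rises to 298 (1032 g).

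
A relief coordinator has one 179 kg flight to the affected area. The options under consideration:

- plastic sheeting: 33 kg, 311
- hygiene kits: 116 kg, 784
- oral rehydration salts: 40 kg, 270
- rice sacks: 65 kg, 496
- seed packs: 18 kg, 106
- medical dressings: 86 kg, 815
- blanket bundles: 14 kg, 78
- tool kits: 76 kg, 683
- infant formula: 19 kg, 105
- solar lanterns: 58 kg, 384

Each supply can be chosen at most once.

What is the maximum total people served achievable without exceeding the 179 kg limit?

By people served per kg: medical dressings 9.48, plastic sheeting 9.42, tool kits 8.99, rice sacks 7.63 lead.
Filling by ratio: plastic sheeting + oral rehydration salts + seed packs + medical dressings for 1502, with 2 kg left unused.
But medical dressings + blanket bundles + tool kits fits in 176 kg and reaches 1576.
An exhaustive check of the 1024 subsets confirms 1576.

1576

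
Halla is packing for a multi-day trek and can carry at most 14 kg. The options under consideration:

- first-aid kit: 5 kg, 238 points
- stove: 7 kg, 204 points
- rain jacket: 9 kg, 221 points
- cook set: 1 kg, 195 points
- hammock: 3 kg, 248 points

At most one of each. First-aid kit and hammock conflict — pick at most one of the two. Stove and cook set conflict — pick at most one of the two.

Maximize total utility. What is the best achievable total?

664

Ranking by ratio (utility/kg): cook set 195.00, hammock 82.67, first-aid kit 47.60.
Rain jacket + cook set + hammock uses 13 of the 14 kg and totals 664.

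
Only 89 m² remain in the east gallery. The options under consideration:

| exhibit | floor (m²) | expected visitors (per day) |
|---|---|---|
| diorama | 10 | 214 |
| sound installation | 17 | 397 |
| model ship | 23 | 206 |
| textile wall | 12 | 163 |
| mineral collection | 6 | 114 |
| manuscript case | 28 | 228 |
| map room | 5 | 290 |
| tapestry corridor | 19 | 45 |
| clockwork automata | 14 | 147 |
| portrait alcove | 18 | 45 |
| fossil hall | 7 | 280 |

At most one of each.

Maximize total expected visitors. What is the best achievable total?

Taking the top-ratio exhibits first gives diorama + sound installation + textile wall + mineral collection + map room + clockwork automata + portrait alcove + fossil hall for 1650 (89 m²).
Replace mineral collection and portrait alcove with model ship: the trade gains 47 net, giving 1697 at 88 m².
Nothing else within 89 m² beats 1697.

1697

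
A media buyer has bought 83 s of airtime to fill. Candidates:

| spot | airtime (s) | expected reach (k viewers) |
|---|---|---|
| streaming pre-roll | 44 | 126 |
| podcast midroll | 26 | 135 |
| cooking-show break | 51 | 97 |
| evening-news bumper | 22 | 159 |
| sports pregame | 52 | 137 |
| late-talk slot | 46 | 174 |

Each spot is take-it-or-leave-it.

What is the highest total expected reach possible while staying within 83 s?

Density check — evening-news bumper 7.23, podcast midroll 5.19, late-talk slot 3.78 are the best per s.
The ratio heuristic lands on podcast midroll + evening-news bumper (294) but leaves 35 s idle.
The 26 s tied up in podcast midroll is better spent on late-talk slot — total rises to 333 (68 s).

333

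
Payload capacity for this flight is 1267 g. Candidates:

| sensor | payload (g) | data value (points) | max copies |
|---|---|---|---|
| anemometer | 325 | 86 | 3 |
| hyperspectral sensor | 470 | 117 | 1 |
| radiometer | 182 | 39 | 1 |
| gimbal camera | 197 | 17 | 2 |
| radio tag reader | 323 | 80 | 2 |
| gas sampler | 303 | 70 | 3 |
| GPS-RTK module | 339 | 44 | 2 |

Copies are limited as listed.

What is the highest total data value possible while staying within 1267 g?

312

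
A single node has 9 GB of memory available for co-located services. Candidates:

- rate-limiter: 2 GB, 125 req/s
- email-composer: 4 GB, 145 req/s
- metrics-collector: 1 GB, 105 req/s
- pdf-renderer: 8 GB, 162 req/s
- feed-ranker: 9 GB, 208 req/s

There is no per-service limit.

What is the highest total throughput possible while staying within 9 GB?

Density check — metrics-collector 105.00, rate-limiter 62.50, email-composer 36.25, feed-ranker 23.11 are the best per GB.
The ratio ordering already packs tightly: 9×metrics-collector, 9 GB, 945.
That's the maximum — no swap from here does better than 945.

945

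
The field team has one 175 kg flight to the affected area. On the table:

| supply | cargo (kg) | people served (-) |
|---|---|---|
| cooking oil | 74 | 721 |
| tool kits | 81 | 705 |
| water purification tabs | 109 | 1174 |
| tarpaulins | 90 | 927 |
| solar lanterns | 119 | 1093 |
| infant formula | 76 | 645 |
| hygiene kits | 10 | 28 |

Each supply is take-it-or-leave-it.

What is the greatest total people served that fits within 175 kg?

1676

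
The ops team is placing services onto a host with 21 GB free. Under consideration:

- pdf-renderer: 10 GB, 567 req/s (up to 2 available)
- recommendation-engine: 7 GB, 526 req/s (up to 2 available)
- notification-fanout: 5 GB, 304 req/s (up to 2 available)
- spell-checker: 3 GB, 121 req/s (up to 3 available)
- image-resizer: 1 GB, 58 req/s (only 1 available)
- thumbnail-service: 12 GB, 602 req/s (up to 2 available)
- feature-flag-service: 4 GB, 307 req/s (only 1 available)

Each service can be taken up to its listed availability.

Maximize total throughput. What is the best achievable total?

Density check — feature-flag-service 76.75, recommendation-engine 75.14, notification-fanout 60.80, image-resizer 58.00 are the best per GB.
Taking the top-ratio services first gives 2×recommendation-engine + image-resizer + feature-flag-service for 1417 (19 GB).
Replace image-resizer with spell-checker: the trade gains 63 net, giving 1480 at 21 GB.

1480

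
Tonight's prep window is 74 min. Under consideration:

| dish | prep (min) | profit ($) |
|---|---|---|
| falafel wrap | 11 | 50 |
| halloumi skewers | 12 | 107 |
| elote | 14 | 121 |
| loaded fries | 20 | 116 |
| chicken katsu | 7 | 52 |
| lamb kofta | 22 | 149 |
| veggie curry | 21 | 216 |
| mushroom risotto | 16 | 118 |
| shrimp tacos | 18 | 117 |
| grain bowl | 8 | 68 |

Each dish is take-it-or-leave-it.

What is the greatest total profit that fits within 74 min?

630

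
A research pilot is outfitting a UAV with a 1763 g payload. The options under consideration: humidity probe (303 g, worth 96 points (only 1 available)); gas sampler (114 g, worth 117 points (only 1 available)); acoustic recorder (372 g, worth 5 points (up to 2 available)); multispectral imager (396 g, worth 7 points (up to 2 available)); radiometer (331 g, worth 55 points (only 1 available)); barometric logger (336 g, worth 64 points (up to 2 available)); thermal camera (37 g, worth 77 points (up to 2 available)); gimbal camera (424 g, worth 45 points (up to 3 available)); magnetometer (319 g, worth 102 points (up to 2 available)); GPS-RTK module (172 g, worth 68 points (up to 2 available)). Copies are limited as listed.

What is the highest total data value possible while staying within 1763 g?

Best packing: humidity probe + gas sampler + 2×thermal camera + 2×magnetometer + 2×GPS-RTK module — 1473 g, 707 total.
The spare 290 g is too small for any remaining sensor, and no exchange beats 707.

707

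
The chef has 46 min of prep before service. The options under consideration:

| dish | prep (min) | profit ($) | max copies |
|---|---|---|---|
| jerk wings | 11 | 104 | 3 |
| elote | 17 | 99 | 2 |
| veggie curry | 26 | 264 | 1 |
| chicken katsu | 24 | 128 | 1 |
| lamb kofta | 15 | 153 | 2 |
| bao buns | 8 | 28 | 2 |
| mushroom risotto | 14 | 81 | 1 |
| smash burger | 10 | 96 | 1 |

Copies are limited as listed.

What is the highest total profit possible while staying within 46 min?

417

Ranking by ratio (profit/min): lamb kofta 10.20, veggie curry 10.15, smash burger 9.60.
A density-first pass picks 2×lamb kofta + smash burger — 402 at 40 min.
Replace lamb kofta and smash burger with veggie curry: the trade gains 15 net, giving 417 at 41 min.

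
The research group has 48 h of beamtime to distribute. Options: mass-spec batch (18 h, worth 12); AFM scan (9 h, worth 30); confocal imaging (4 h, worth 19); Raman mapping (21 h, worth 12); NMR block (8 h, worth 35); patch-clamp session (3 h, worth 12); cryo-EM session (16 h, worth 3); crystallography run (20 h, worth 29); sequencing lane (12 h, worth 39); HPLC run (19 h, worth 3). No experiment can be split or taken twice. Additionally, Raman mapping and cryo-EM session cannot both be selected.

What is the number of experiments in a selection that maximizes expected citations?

5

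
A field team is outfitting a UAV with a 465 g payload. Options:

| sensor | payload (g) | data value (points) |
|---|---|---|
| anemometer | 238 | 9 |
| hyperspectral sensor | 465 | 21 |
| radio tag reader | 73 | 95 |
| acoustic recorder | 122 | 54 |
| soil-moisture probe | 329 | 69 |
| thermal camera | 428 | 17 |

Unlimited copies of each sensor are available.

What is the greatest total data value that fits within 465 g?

570

Ranking by ratio (data value/g): radio tag reader 1.30, acoustic recorder 0.44, soil-moisture probe 0.21, hyperspectral sensor 0.05.
The ratio ordering already packs tightly: 6×radio tag reader, 438 g, 570.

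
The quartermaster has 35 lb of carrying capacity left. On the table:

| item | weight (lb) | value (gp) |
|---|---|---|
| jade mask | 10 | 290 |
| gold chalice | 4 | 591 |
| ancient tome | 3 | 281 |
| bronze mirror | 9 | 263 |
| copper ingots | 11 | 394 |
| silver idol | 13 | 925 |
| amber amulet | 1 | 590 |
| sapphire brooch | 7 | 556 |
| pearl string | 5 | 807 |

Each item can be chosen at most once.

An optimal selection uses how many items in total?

The maximum value within 35 lb is 3750.
For example gold chalice + ancient tome + silver idol + amber amulet + sapphire brooch + pearl string achieves it, using 33 lb.
All optima have 6 items.

6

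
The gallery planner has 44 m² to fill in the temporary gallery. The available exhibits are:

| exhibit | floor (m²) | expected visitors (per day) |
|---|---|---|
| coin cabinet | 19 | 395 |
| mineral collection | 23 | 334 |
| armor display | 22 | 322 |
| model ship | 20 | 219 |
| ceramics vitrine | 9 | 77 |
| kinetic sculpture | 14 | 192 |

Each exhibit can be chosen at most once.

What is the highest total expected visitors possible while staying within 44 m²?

Taking the top-ratio exhibits first gives coin cabinet + armor display for 717 (41 m²).
Replace armor display with mineral collection: the trade gains 12 net, giving 729 at 42 m².
Next best is coin cabinet + armor display at 717 (41 m²) — short by 12.

729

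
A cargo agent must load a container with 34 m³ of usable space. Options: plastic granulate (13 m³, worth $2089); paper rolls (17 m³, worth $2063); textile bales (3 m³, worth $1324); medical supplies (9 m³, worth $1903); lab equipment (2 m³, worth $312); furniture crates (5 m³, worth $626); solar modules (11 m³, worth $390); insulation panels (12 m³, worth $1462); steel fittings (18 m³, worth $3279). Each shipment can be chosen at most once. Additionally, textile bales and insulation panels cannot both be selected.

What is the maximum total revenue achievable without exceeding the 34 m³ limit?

6818

By revenue per m³: textile bales 441.33, medical supplies 211.44, steel fittings 182.17, plastic granulate 160.69 lead.
Best packing: textile bales + medical supplies + lab equipment + steel fittings — 32 m³, 6818 total.
Every other selection either busts 34 m³ or breaks a pairing rule or fails to beat 6818.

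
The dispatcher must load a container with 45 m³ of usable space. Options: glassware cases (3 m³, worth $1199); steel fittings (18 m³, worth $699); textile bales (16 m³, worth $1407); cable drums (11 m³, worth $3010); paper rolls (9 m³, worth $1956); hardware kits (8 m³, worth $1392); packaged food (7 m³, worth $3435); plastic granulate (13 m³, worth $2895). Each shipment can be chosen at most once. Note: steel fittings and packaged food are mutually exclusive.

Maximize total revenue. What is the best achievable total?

12495

Glassware cases + cable drums + paper rolls + packaged food + plastic granulate uses 43 of the 45 m³ and totals 12495.
Nothing else feasible within 45 m³ beats 12495.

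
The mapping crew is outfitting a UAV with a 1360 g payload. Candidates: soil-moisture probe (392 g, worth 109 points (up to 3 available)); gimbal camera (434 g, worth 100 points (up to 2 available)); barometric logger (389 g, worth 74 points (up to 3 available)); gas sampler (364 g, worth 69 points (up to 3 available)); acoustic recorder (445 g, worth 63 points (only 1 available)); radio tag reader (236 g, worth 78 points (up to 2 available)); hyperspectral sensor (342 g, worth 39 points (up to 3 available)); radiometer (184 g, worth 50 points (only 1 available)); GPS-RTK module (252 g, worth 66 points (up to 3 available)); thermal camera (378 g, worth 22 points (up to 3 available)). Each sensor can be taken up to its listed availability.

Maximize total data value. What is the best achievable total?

381

A density-first pass picks 2×soil-moisture probe + 2×radio tag reader — 374 at 1256 g.
Dropping soil-moisture probe frees 392 g; slotting in radiometer + GPS-RTK module (436 g) lifts the total to 381 at 1300 g.
Every other selection either busts 1360 g or exceeds an availability limit or fails to beat 381.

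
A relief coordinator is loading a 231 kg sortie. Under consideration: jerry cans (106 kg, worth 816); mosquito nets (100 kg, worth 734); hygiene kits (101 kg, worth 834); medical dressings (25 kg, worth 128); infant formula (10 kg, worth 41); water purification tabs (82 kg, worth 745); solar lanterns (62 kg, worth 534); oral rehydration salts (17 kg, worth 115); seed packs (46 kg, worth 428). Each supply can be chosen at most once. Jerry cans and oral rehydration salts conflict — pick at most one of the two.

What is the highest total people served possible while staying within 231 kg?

2007

Density check — seed packs 9.30, water purification tabs 9.09, solar lanterns 8.61, hygiene kits 8.26 are the best per kg.
Greedy by ratio would take infant formula + water purification tabs + solar lanterns + oral rehydration salts + seed packs: 217 kg used, total 1863.
Replace infant formula and solar lanterns and oral rehydration salts with hygiene kits: the trade gains 144 net, giving 2007 at 229 kg.
Runner-up hygiene kits + solar lanterns + oral rehydration salts + seed packs tops out at 1911.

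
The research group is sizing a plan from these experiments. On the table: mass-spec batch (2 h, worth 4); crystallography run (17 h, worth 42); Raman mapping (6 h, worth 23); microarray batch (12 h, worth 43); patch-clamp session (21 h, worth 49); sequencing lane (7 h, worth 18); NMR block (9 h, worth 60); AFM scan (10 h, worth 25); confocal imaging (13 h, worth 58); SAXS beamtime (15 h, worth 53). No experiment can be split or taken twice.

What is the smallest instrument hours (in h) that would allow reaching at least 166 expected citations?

Need the lightest bundle worth ≥ 166.
NMR block + confocal imaging + SAXS beamtime reaches 171 using 37 h.
No combination under 37 h hits 166.

37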